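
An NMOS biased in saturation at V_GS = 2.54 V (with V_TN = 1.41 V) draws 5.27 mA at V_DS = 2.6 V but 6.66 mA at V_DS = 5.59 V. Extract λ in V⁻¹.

With V_GS fixed, I_D ∝ (1 + λ V_DS) in saturation, so I_D2/I_D1 = (1 + λ V_DS2)/(1 + λ V_DS1).
6.66/5.27 = 1.264 = (1 + 5.59 λ)/(1 + 2.6 λ).
Solving: λ (I_D1 V_DS2 − I_D2 V_DS1) = I_D2 − I_D1, so λ = (6.66 − 5.27) / (5.27 × 5.59 − 6.66 × 2.6) = 1.39 / 12.1 = 0.114 V⁻¹.

λ = 0.114 V⁻¹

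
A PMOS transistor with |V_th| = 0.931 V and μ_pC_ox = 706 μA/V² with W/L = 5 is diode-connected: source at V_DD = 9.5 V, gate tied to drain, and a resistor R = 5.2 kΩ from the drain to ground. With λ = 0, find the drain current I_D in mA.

I_D = 1.47 mA

With gate tied to drain, V_SG = V_SD ≥ V_SG − |V_th|, so the device is in saturation.
k_p = μ_pC_ox · (W/L) = 3.53 mA/V².
KCL at the drain: ½ k_p (V_SG − |V_th|)² = (V_DD − V_SG)/R.
Let x = V_SG − 0.931. Then 9.18 x² + x − 8.569 = 0, giving x = 0.913 V (positive root), so V_SG = 1.84 V.
I_D = (V_DD − V_SG)/R = (9.5 − 1.84) / 5.2 = 1.47 mA.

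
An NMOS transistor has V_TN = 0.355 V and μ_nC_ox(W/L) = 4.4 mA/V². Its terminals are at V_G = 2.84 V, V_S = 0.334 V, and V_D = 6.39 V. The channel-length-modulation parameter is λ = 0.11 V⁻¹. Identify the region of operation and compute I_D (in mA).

V_GS = V_G − V_S = 2.84 − 0.334 = 2.51 V; V_DS = V_D − V_S = 6.39 − 0.334 = 6.06 V.
V_ov = V_GS − V_TN = 2.51 − 0.355 = 2.15 V.
Since V_DS = 6.06 V ≥ V_ov = 2.15 V, the device is in saturation.
I_D = ½ k_n V_ov² (1 + λ V_DS) = 0.5 × 4.4 × 2.15² × (1 + 0.11 × 6.06) = 17 mA.

Saturation; I_D = 17.0 mA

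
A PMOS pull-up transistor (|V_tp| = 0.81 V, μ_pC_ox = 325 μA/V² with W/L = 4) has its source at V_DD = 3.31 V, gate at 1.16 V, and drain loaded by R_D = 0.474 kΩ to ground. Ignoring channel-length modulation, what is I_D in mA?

I_D = 1.17 mA

V_SG = V_DD − V_G = 3.31 − 1.16 = 2.15 V, so V_ov = 2.15 − 0.81 = 1.34 V.
k_p = μ_pC_ox · (W/L) = 1.3 mA/V².
Assume saturation: I_D = ½ k_p V_ov² = 0.5 × 1.3 × 1.34² = 1.17 mA, giving V_SD = V_DD − I_D R_D = 3.31 − 1.17 × 0.474 = 2.76 V.
V_SD = 2.76 V ≥ V_ov = 1.34 V, confirming saturation.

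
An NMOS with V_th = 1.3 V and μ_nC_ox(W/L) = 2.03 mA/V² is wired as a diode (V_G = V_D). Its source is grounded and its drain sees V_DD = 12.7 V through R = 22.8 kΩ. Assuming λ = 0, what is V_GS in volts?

V_GS = 1.98 V

With gate tied to drain, V_GS = V_DS ≥ V_GS − V_th, so the device is in saturation.
KCL at the drain: ½ k_n (V_GS − V_th)² = (V_DD − V_GS)/R.
Let x = V_GS − 1.3. Then 23.1 x² + x − 11.4 = 0, giving x = 0.681 V (positive root), so V_GS = 1.98 V.
I_D = (V_DD − V_GS)/R = (12.7 − 1.98) / 22.8 = 0.47 mA.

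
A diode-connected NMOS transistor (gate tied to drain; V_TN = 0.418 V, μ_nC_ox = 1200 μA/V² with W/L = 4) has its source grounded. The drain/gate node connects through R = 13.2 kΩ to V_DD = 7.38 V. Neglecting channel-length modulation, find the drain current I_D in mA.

I_D = 0.493 mA

With gate tied to drain, V_GS = V_DS ≥ V_GS − V_TN, so the device is in saturation.
k_n = μ_nC_ox · (W/L) = 4.8 mA/V².
KCL at the drain: ½ k_n (V_GS − V_TN)² = (V_DD − V_GS)/R.
Let x = V_GS − 0.418. Then 31.7 x² + x − 6.962 = 0, giving x = 0.453 V (positive root), so V_GS = 0.871 V.
I_D = (V_DD − V_GS)/R = (7.38 − 0.871) / 13.2 = 0.493 mA.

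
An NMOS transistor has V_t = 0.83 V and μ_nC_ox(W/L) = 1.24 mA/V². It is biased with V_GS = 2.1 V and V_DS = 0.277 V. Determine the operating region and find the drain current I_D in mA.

Triode; I_D = 0.389 mA

V_ov = V_GS − V_t = 2.1 − 0.83 = 1.27 V.
Since V_DS = 0.277 V < V_ov = 1.27 V, the device is in the triode region.
I_D = k_n [V_ov · V_DS − ½ V_DS²] = 1.24 × [1.27 × 0.277 − 0.5 × 0.277²] = 0.389 mA.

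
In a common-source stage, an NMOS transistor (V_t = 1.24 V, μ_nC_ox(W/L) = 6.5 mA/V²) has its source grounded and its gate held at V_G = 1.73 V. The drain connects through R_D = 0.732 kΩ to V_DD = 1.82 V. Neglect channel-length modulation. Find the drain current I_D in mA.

I_D = 0.780 mA

V_GS = V_G = 1.73 V, so V_ov = 1.73 − 1.24 = 0.49 V.
Assume saturation: I_D = ½ k_n V_ov² = 0.5 × 6.5 × 0.49² = 0.78 mA, giving V_DS = V_DD − I_D R_D = 1.82 − 0.78 × 0.732 = 1.25 V.
V_DS = 1.25 V ≥ V_ov = 0.49 V, confirming saturation.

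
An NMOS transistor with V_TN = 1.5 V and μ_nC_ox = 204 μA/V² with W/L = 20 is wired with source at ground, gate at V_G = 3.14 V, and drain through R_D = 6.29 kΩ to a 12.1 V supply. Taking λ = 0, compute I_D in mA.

I_D = 1.87 mA

V_GS = V_G = 3.14 V, so V_ov = 3.14 − 1.5 = 1.64 V.
k_n = μ_nC_ox · (W/L) = 4.08 mA/V².
Assume saturation: I_D = ½ k_n V_ov² = 0.5 × 4.08 × 1.64² = 5.49 mA, giving V_DS = V_DD − I_D R_D = 12.1 − 5.49 × 6.29 = -22.4 V.
But -22.4 V < V_ov = 1.64 V, so the device is actually in triode.
In triode I_D = k_n[V_ov V_DS − ½ V_DS²] and I_D = (V_DD − V_DS)/R_D. Equating: 12.8 V_DS² − 43.09 V_DS + 12.1 = 0, giving V_DS = 0.309 V (the root below V_ov).
I_D = (12.1 − 0.309) / 6.29 = 1.87 mA.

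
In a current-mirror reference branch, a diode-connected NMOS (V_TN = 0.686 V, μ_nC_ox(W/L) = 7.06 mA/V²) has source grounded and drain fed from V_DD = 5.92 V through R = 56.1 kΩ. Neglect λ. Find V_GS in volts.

With gate tied to drain, V_GS = V_DS ≥ V_GS − V_TN, so the device is in saturation.
KCL at the drain: ½ k_n (V_GS − V_TN)² = (V_DD − V_GS)/R.
Let x = V_GS − 0.686. Then 198 x² + x − 5.234 = 0, giving x = 0.16 V (positive root), so V_GS = 0.846 V.
I_D = (V_DD − V_GS)/R = (5.92 − 0.846) / 56.1 = 0.0904 mA.

V_GS = 0.846 V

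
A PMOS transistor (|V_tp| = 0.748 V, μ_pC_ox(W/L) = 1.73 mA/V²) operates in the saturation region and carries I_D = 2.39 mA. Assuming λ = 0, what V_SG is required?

In saturation I_D = ½ k_p (V_SG − |V_tp|)², so V_SG − |V_tp| = √(2 I_D / k_p) = √(2 × 2.39 / 1.73) = 1.66 V.
V_SG = 0.748 + 1.66 = 2.41 V.

V_SG = 2.41 V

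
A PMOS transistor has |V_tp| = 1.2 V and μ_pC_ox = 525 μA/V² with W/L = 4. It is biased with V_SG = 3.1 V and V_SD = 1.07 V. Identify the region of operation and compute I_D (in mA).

k_p = μ_pC_ox · (W/L) = 2.1 mA/V².
V_ov = V_SG − |V_tp| = 3.1 − 1.2 = 1.9 V.
Since V_SD = 1.07 V < V_ov = 1.9 V, the device is in the triode region.
I_D = k_p [V_ov · V_SD − ½ V_SD²] = 2.1 × [1.9 × 1.07 − 0.5 × 1.07²] = 3.07 mA.

Triode; I_D = 3.07 mA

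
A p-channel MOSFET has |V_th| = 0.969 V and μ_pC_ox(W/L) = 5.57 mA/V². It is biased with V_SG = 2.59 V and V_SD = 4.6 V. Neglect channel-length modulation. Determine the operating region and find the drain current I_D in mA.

V_ov = V_SG − |V_th| = 2.59 − 0.969 = 1.62 V.
Since V_SD = 4.6 V ≥ V_ov = 1.62 V, the device is in saturation.
I_D = ½ k_p V_ov² = 0.5 × 5.57 × 1.62² = 7.32 mA.

Saturation; I_D = 7.32 mA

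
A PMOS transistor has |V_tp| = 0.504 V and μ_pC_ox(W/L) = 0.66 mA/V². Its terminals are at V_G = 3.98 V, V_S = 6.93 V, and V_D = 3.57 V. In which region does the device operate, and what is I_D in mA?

V_SG = V_S − V_G = 6.93 − 3.98 = 2.95 V; V_SD = V_S − V_D = 6.93 − 3.57 = 3.36 V.
V_ov = V_SG − |V_tp| = 2.95 − 0.504 = 2.45 V.
Since V_SD = 3.36 V ≥ V_ov = 2.45 V, the device is in saturation.
I_D = ½ k_p V_ov² = 0.5 × 0.66 × 2.45² = 1.97 mA.

Saturation; I_D = 1.97 mA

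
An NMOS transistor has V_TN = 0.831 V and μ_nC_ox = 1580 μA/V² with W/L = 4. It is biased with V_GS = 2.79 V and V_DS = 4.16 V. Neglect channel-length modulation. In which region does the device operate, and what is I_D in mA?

k_n = μ_nC_ox · (W/L) = 6.32 mA/V².
V_ov = V_GS − V_TN = 2.79 − 0.831 = 1.96 V.
Since V_DS = 4.16 V ≥ V_ov = 1.96 V, the device is in saturation.
I_D = ½ k_n V_ov² = 0.5 × 6.32 × 1.96² = 12.1 mA.

Saturation; I_D = 12.1 mA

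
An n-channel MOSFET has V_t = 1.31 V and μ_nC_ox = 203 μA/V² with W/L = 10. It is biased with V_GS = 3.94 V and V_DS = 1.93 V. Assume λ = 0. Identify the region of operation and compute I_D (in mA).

Triode; I_D = 6.52 mA

k_n = μ_nC_ox · (W/L) = 2.03 mA/V².
V_ov = V_GS − V_t = 3.94 − 1.31 = 2.63 V.
Since V_DS = 1.93 V < V_ov = 2.63 V, the device is in the triode region.
I_D = k_n [V_ov · V_DS − ½ V_DS²] = 2.03 × [2.63 × 1.93 − 0.5 × 1.93²] = 6.52 mA.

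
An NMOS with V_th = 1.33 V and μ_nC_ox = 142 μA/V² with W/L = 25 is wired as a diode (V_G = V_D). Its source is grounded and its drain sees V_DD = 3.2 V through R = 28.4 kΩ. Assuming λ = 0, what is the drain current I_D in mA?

With gate tied to drain, V_GS = V_DS ≥ V_GS − V_th, so the device is in saturation.
k_n = μ_nC_ox · (W/L) = 3.55 mA/V².
KCL at the drain: ½ k_n (V_GS − V_th)² = (V_DD − V_GS)/R.
Let x = V_GS − 1.33. Then 50.4 x² + x − 1.87 = 0, giving x = 0.183 V (positive root), so V_GS = 1.51 V.
I_D = (V_DD − V_GS)/R = (3.2 − 1.51) / 28.4 = 0.0594 mA.

I_D = 0.0594 mA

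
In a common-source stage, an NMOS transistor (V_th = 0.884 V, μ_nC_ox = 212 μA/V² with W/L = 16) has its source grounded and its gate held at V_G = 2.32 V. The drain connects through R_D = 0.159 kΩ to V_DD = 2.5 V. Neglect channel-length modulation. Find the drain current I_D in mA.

V_GS = V_G = 2.32 V, so V_ov = 2.32 − 0.884 = 1.44 V.
k_n = μ_nC_ox · (W/L) = 3.392 mA/V².
Assume saturation: I_D = ½ k_n V_ov² = 0.5 × 3.392 × 1.44² = 3.5 mA, giving V_DS = V_DD − I_D R_D = 2.5 − 3.5 × 0.159 = 1.94 V.
V_DS = 1.94 V ≥ V_ov = 1.44 V, confirming saturation.

I_D = 3.50 mA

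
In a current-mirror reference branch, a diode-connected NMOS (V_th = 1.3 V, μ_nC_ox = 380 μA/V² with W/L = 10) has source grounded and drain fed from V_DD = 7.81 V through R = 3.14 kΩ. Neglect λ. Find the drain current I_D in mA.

I_D = 1.77 mA

With gate tied to drain, V_GS = V_DS ≥ V_GS − V_th, so the device is in saturation.
k_n = μ_nC_ox · (W/L) = 3.8 mA/V².
KCL at the drain: ½ k_n (V_GS − V_th)² = (V_DD − V_GS)/R.
Let x = V_GS − 1.3. Then 5.97 x² + x − 6.51 = 0, giving x = 0.964 V (positive root), so V_GS = 2.26 V.
I_D = (V_DD − V_GS)/R = (7.81 − 2.26) / 3.14 = 1.77 mA.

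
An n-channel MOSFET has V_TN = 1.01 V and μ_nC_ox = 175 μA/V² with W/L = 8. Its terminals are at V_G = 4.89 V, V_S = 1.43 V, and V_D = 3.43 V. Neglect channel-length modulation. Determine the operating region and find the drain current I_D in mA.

V_GS = V_G − V_S = 4.89 − 1.43 = 3.46 V; V_DS = V_D − V_S = 3.43 − 1.43 = 2 V.
k_n = μ_nC_ox · (W/L) = 1.4 mA/V².
V_ov = V_GS − V_TN = 3.46 − 1.01 = 2.45 V.
Since V_DS = 2 V < V_ov = 2.45 V, the device is in the triode region.
I_D = k_n [V_ov · V_DS − ½ V_DS²] = 1.4 × [2.45 × 2 − 0.5 × 2²] = 4.06 mA.

Triode; I_D = 4.06 mA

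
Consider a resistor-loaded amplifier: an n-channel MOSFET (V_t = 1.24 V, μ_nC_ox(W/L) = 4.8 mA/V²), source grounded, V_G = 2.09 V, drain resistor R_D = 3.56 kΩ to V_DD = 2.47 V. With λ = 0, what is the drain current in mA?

V_GS = V_G = 2.09 V, so V_ov = 2.09 − 1.24 = 0.85 V.
Assume saturation: I_D = ½ k_n V_ov² = 0.5 × 4.8 × 0.85² = 1.73 mA, giving V_DS = V_DD − I_D R_D = 2.47 − 1.73 × 3.56 = -3.7 V.
But -3.7 V < V_ov = 0.85 V, so the device is actually in triode.
In triode I_D = k_n[V_ov V_DS − ½ V_DS²] and I_D = (V_DD − V_DS)/R_D. Equating: 8.54 V_DS² − 15.52 V_DS + 2.47 = 0, giving V_DS = 0.176 V (the root below V_ov).
I_D = (2.47 − 0.176) / 3.56 = 0.644 mA.

I_D = 0.644 mA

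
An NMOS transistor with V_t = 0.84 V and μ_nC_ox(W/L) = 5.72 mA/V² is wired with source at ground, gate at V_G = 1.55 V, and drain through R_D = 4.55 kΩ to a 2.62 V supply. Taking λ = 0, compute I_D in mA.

I_D = 0.543 mA

V_GS = V_G = 1.55 V, so V_ov = 1.55 − 0.84 = 0.71 V.
Assume saturation: I_D = ½ k_n V_ov² = 0.5 × 5.72 × 0.71² = 1.44 mA, giving V_DS = V_DD − I_D R_D = 2.62 − 1.44 × 4.55 = -3.94 V.
But -3.94 V < V_ov = 0.71 V, so the device is actually in triode.
In triode I_D = k_n[V_ov V_DS − ½ V_DS²] and I_D = (V_DD − V_DS)/R_D. Equating: 13 V_DS² − 19.48 V_DS + 2.62 = 0, giving V_DS = 0.149 V (the root below V_ov).
I_D = (2.62 − 0.149) / 4.55 = 0.543 mA.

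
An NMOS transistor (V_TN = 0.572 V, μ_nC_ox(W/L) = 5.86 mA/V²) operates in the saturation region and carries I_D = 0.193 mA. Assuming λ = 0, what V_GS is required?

In saturation I_D = ½ k_n (V_GS − V_TN)², so V_GS − V_TN = √(2 I_D / k_n) = √(2 × 0.193 / 5.86) = 0.257 V.
V_GS = 0.572 + 0.257 = 0.829 V.

V_GS = 0.829 V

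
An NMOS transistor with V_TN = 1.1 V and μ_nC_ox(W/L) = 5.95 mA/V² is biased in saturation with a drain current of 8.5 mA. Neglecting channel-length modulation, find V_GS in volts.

V_GS = 2.79 V

In saturation I_D = ½ k_n (V_GS − V_TN)², so V_GS − V_TN = √(2 I_D / k_n) = √(2 × 8.5 / 5.95) = 1.69 V.
V_GS = 1.1 + 1.69 = 2.79 V.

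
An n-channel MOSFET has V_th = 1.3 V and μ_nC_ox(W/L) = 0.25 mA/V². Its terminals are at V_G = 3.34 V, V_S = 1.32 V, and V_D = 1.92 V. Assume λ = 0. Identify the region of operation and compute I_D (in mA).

Triode; I_D = 0.0630 mA

V_GS = V_G − V_S = 3.34 − 1.32 = 2.02 V; V_DS = V_D − V_S = 1.92 − 1.32 = 0.6 V.
V_ov = V_GS − V_th = 2.02 − 1.3 = 0.72 V.
Since V_DS = 0.6 V < V_ov = 0.72 V, the device is in the triode region.
I_D = k_n [V_ov · V_DS − ½ V_DS²] = 0.25 × [0.72 × 0.6 − 0.5 × 0.6²] = 0.063 mA.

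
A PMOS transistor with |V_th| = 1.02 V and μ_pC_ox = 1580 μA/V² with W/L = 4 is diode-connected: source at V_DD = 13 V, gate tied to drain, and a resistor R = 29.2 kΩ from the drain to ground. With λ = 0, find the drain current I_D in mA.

With gate tied to drain, V_SG = V_SD ≥ V_SG − |V_th|, so the device is in saturation.
k_p = μ_pC_ox · (W/L) = 6.32 mA/V².
KCL at the drain: ½ k_p (V_SG − |V_th|)² = (V_DD − V_SG)/R.
Let x = V_SG − 1.02. Then 92.3 x² + x − 11.98 = 0, giving x = 0.355 V (positive root), so V_SG = 1.37 V.
I_D = (V_DD − V_SG)/R = (13 − 1.37) / 29.2 = 0.398 mA.

I_D = 0.398 mA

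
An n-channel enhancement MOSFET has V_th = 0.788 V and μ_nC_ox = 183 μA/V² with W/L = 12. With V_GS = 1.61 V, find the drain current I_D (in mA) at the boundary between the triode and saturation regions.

I_D = 0.742 mA

At the boundary V_DS = V_ov = V_GS − V_th = 1.61 − 0.788 = 0.822 V.
k_n = μ_nC_ox · (W/L) = 2.196 mA/V².
I_D = ½ k_n V_ov² = 0.5 × 2.196 × 0.822² = 0.742 mA.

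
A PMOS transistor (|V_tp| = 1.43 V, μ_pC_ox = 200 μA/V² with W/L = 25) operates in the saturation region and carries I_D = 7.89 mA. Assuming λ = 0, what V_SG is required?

k_p = μ_pC_ox · (W/L) = 5 mA/V².
In saturation I_D = ½ k_p (V_SG − |V_tp|)², so V_SG − |V_tp| = √(2 I_D / k_p) = √(2 × 7.89 / 5) = 1.78 V.
V_SG = 1.43 + 1.78 = 3.21 V.

V_SG = 3.21 V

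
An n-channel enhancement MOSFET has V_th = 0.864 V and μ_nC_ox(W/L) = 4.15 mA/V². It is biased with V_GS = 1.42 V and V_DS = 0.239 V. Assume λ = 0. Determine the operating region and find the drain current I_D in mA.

Triode; I_D = 0.433 mA

V_ov = V_GS − V_th = 1.42 − 0.864 = 0.556 V.
Since V_DS = 0.239 V < V_ov = 0.556 V, the device is in the triode region.
I_D = k_n [V_ov · V_DS − ½ V_DS²] = 4.15 × [0.556 × 0.239 − 0.5 × 0.239²] = 0.433 mA.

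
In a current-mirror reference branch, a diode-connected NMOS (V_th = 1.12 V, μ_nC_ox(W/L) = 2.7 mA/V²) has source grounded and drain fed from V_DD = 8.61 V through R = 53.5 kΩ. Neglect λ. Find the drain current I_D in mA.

I_D = 0.134 mA

With gate tied to drain, V_GS = V_DS ≥ V_GS − V_th, so the device is in saturation.
KCL at the drain: ½ k_n (V_GS − V_th)² = (V_DD − V_GS)/R.
Let x = V_GS − 1.12. Then 72.2 x² + x − 7.49 = 0, giving x = 0.315 V (positive root), so V_GS = 1.44 V.
I_D = (V_DD − V_GS)/R = (8.61 − 1.44) / 53.5 = 0.134 mA.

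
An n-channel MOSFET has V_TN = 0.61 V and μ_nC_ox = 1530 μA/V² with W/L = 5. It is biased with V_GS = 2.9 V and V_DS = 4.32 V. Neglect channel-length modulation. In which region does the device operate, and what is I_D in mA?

k_n = μ_nC_ox · (W/L) = 7.65 mA/V².
V_ov = V_GS − V_TN = 2.9 − 0.61 = 2.29 V.
Since V_DS = 4.32 V ≥ V_ov = 2.29 V, the device is in saturation.
I_D = ½ k_n V_ov² = 0.5 × 7.65 × 2.29² = 20.1 mA.

Saturation; I_D = 20.1 mA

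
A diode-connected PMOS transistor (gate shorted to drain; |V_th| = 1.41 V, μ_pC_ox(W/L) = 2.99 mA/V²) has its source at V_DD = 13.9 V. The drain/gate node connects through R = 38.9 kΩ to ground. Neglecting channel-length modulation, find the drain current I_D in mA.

With gate tied to drain, V_SG = V_SD ≥ V_SG − |V_th|, so the device is in saturation.
KCL at the drain: ½ k_p (V_SG − |V_th|)² = (V_DD − V_SG)/R.
Let x = V_SG − 1.41. Then 58.2 x² + x − 12.49 = 0, giving x = 0.455 V (positive root), so V_SG = 1.86 V.
I_D = (V_DD − V_SG)/R = (13.9 − 1.86) / 38.9 = 0.309 mA.

I_D = 0.309 mA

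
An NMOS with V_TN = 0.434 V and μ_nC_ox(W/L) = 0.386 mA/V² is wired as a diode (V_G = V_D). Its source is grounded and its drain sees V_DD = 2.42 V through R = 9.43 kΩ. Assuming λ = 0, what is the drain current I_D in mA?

With gate tied to drain, V_GS = V_DS ≥ V_GS − V_TN, so the device is in saturation.
KCL at the drain: ½ k_n (V_GS − V_TN)² = (V_DD − V_GS)/R.
Let x = V_GS − 0.434. Then 1.82 x² + x − 1.986 = 0, giving x = 0.805 V (positive root), so V_GS = 1.24 V.
I_D = (V_DD − V_GS)/R = (2.42 − 1.24) / 9.43 = 0.125 mA.

I_D = 0.125 mA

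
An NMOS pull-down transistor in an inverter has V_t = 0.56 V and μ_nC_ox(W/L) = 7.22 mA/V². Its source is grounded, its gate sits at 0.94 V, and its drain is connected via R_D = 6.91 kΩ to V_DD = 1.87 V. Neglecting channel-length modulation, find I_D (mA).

I_D = 0.255 mA

V_GS = V_G = 0.94 V, so V_ov = 0.94 − 0.56 = 0.38 V.
Assume saturation: I_D = ½ k_n V_ov² = 0.5 × 7.22 × 0.38² = 0.521 mA, giving V_DS = V_DD − I_D R_D = 1.87 − 0.521 × 6.91 = -1.73 V.
But -1.73 V < V_ov = 0.38 V, so the device is actually in triode.
In triode I_D = k_n[V_ov V_DS − ½ V_DS²] and I_D = (V_DD − V_DS)/R_D. Equating: 24.9 V_DS² − 19.96 V_DS + 1.87 = 0, giving V_DS = 0.108 V (the root below V_ov).
I_D = (1.87 − 0.108) / 6.91 = 0.255 mA.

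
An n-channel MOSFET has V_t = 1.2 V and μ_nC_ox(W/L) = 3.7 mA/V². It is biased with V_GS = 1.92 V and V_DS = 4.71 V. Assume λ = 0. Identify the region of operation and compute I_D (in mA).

V_ov = V_GS − V_t = 1.92 − 1.2 = 0.72 V.
Since V_DS = 4.71 V ≥ V_ov = 0.72 V, the device is in saturation.
I_D = ½ k_n V_ov² = 0.5 × 3.7 × 0.72² = 0.959 mA.

Saturation; I_D = 0.959 mA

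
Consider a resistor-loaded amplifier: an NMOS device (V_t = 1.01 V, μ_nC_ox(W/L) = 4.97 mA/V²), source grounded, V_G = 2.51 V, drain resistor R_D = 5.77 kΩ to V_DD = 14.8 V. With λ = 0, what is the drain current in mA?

I_D = 2.50 mA

V_GS = V_G = 2.51 V, so V_ov = 2.51 − 1.01 = 1.5 V.
Assume saturation: I_D = ½ k_n V_ov² = 0.5 × 4.97 × 1.5² = 5.59 mA, giving V_DS = V_DD − I_D R_D = 14.8 − 5.59 × 5.77 = -17.5 V.
But -17.5 V < V_ov = 1.5 V, so the device is actually in triode.
In triode I_D = k_n[V_ov V_DS − ½ V_DS²] and I_D = (V_DD − V_DS)/R_D. Equating: 14.3 V_DS² − 44.02 V_DS + 14.8 = 0, giving V_DS = 0.384 V (the root below V_ov).
I_D = (14.8 − 0.384) / 5.77 = 2.5 mA.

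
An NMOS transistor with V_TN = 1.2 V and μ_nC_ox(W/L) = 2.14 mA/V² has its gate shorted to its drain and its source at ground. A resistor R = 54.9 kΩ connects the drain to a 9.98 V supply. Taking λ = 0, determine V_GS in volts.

V_GS = 1.58 V

With gate tied to drain, V_GS = V_DS ≥ V_GS − V_TN, so the device is in saturation.
KCL at the drain: ½ k_n (V_GS − V_TN)² = (V_DD − V_GS)/R.
Let x = V_GS − 1.2. Then 58.7 x² + x − 8.78 = 0, giving x = 0.378 V (positive root), so V_GS = 1.58 V.
I_D = (V_DD − V_GS)/R = (9.98 − 1.58) / 54.9 = 0.153 mA.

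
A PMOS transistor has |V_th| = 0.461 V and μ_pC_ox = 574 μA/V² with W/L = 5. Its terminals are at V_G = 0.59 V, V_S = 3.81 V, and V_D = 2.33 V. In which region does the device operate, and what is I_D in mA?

Triode; I_D = 8.58 mA

V_SG = V_S − V_G = 3.81 − 0.59 = 3.22 V; V_SD = V_S − V_D = 3.81 − 2.33 = 1.48 V.
k_p = μ_pC_ox · (W/L) = 2.87 mA/V².
V_ov = V_SG − |V_th| = 3.22 − 0.461 = 2.76 V.
Since V_SD = 1.48 V < V_ov = 2.76 V, the device is in the triode region.
I_D = k_p [V_ov · V_SD − ½ V_SD²] = 2.87 × [2.76 × 1.48 − 0.5 × 1.48²] = 8.58 mA.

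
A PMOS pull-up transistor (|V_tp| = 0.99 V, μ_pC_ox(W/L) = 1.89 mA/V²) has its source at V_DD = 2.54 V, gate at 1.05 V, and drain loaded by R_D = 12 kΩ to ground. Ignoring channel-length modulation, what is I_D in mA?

V_SG = V_DD − V_G = 2.54 − 1.05 = 1.49 V, so V_ov = 1.49 − 0.99 = 0.5 V.
Assume saturation: I_D = ½ k_p V_ov² = 0.5 × 1.89 × 0.5² = 0.236 mA, giving V_SD = V_DD − I_D R_D = 2.54 − 0.236 × 12 = -0.295 V.
But -0.295 V < V_ov = 0.5 V, so the device is actually in triode.
In triode I_D = k_p[V_ov V_SD − ½ V_SD²] and I_D = (V_DD − V_SD)/R_D. Equating: 11.3 V_SD² − 12.34 V_SD + 2.54 = 0, giving V_SD = 0.276 V (the root below V_ov).
I_D = (2.54 − 0.276) / 12 = 0.189 mA.

I_D = 0.189 mA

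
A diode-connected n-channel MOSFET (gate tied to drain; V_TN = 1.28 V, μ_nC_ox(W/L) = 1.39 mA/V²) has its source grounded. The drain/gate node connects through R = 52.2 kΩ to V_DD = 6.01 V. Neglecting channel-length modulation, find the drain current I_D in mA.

With gate tied to drain, V_GS = V_DS ≥ V_GS − V_TN, so the device is in saturation.
KCL at the drain: ½ k_n (V_GS − V_TN)² = (V_DD − V_GS)/R.
Let x = V_GS − 1.28. Then 36.3 x² + x − 4.73 = 0, giving x = 0.348 V (positive root), so V_GS = 1.63 V.
I_D = (V_DD − V_GS)/R = (6.01 − 1.63) / 52.2 = 0.084 mA.

I_D = 0.0840 mA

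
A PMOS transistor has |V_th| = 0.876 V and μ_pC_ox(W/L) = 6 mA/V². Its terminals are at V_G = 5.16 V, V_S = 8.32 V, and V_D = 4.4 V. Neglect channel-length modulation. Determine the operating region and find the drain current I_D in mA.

V_SG = V_S − V_G = 8.32 − 5.16 = 3.16 V; V_SD = V_S − V_D = 8.32 − 4.4 = 3.92 V.
V_ov = V_SG − |V_th| = 3.16 − 0.876 = 2.28 V.
Since V_SD = 3.92 V ≥ V_ov = 2.28 V, the device is in saturation.
I_D = ½ k_p V_ov² = 0.5 × 6 × 2.28² = 15.6 mA.

Saturation; I_D = 15.6 mA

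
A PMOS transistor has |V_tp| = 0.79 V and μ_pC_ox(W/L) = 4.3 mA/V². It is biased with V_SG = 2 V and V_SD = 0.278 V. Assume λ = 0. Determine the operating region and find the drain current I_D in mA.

V_ov = V_SG − |V_tp| = 2 − 0.79 = 1.21 V.
Since V_SD = 0.278 V < V_ov = 1.21 V, the device is in the triode region.
I_D = k_p [V_ov · V_SD − ½ V_SD²] = 4.3 × [1.21 × 0.278 − 0.5 × 0.278²] = 1.28 mA.

Triode; I_D = 1.28 mA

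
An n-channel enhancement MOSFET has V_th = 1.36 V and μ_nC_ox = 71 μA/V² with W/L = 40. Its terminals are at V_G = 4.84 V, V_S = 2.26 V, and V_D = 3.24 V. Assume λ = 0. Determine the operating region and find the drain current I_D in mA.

V_GS = V_G − V_S = 4.84 − 2.26 = 2.58 V; V_DS = V_D − V_S = 3.24 − 2.26 = 0.98 V.
k_n = μ_nC_ox · (W/L) = 2.84 mA/V².
V_ov = V_GS − V_th = 2.58 − 1.36 = 1.22 V.
Since V_DS = 0.98 V < V_ov = 1.22 V, the device is in the triode region.
I_D = k_n [V_ov · V_DS − ½ V_DS²] = 2.84 × [1.22 × 0.98 − 0.5 × 0.98²] = 2.03 mA.

Triode; I_D = 2.03 mA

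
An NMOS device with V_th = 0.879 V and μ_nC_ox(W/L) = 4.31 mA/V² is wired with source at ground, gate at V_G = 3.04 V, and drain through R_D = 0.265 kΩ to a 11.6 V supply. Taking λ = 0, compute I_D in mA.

V_GS = V_G = 3.04 V, so V_ov = 3.04 − 0.879 = 2.16 V.
Assume saturation: I_D = ½ k_n V_ov² = 0.5 × 4.31 × 2.16² = 10.1 mA, giving V_DS = V_DD − I_D R_D = 11.6 − 10.1 × 0.265 = 8.93 V.
V_DS = 8.93 V ≥ V_ov = 2.16 V, confirming saturation.

I_D = 10.1 mA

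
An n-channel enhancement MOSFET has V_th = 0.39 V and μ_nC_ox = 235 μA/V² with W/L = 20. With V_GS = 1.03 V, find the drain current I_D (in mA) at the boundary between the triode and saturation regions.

I_D = 0.963 mA

At the boundary V_DS = V_ov = V_GS − V_th = 1.03 − 0.39 = 0.64 V.
k_n = μ_nC_ox · (W/L) = 4.7 mA/V².
I_D = ½ k_n V_ov² = 0.5 × 4.7 × 0.64² = 0.963 mA.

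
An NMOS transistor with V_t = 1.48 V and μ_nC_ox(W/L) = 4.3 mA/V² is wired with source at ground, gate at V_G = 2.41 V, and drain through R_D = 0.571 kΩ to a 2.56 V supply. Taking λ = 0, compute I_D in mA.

V_GS = V_G = 2.41 V, so V_ov = 2.41 − 1.48 = 0.93 V.
Assume saturation: I_D = ½ k_n V_ov² = 0.5 × 4.3 × 0.93² = 1.86 mA, giving V_DS = V_DD − I_D R_D = 2.56 − 1.86 × 0.571 = 1.5 V.
V_DS = 1.5 V ≥ V_ov = 0.93 V, confirming saturation.

I_D = 1.86 mA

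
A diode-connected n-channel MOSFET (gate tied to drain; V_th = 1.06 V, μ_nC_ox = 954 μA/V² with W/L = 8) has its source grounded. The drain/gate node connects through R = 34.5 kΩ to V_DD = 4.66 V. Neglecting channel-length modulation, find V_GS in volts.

With gate tied to drain, V_GS = V_DS ≥ V_GS − V_th, so the device is in saturation.
k_n = μ_nC_ox · (W/L) = 7.632 mA/V².
KCL at the drain: ½ k_n (V_GS − V_th)² = (V_DD − V_GS)/R.
Let x = V_GS − 1.06. Then 132 x² + x − 3.6 = 0, giving x = 0.162 V (positive root), so V_GS = 1.22 V.
I_D = (V_DD − V_GS)/R = (4.66 − 1.22) / 34.5 = 0.0997 mA.

V_GS = 1.22 V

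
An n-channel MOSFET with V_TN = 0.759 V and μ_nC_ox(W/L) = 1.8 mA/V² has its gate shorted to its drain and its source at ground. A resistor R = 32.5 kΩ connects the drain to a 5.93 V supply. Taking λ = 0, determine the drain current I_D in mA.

With gate tied to drain, V_GS = V_DS ≥ V_GS − V_TN, so the device is in saturation.
KCL at the drain: ½ k_n (V_GS − V_TN)² = (V_DD − V_GS)/R.
Let x = V_GS − 0.759. Then 29.2 x² + x − 5.171 = 0, giving x = 0.404 V (positive root), so V_GS = 1.16 V.
I_D = (V_DD − V_GS)/R = (5.93 − 1.16) / 32.5 = 0.147 mA.

I_D = 0.147 mA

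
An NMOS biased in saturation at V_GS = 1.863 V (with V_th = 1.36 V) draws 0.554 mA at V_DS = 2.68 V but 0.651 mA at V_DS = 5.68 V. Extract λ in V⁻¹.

With V_GS fixed, I_D ∝ (1 + λ V_DS) in saturation, so I_D2/I_D1 = (1 + λ V_DS2)/(1 + λ V_DS1).
0.651/0.554 = 1.175 = (1 + 5.68 λ)/(1 + 2.68 λ).
Solving: λ (I_D1 V_DS2 − I_D2 V_DS1) = I_D2 − I_D1, so λ = (0.651 − 0.554) / (0.554 × 5.68 − 0.651 × 2.68) = 0.097 / 1.4 = 0.0692 V⁻¹.

λ = 0.0692 V⁻¹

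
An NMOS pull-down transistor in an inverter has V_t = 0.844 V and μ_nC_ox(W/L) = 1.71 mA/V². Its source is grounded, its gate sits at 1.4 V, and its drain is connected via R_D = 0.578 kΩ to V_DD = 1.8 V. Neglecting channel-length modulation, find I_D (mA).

V_GS = V_G = 1.4 V, so V_ov = 1.4 − 0.844 = 0.556 V.
Assume saturation: I_D = ½ k_n V_ov² = 0.5 × 1.71 × 0.556² = 0.264 mA, giving V_DS = V_DD − I_D R_D = 1.8 − 0.264 × 0.578 = 1.65 V.
V_DS = 1.65 V ≥ V_ov = 0.556 V, confirming saturation.

I_D = 0.264 mA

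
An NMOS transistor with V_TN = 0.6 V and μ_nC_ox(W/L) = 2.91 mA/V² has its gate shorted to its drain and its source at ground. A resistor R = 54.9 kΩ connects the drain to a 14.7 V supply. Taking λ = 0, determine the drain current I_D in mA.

I_D = 0.249 mA

With gate tied to drain, V_GS = V_DS ≥ V_GS − V_TN, so the device is in saturation.
KCL at the drain: ½ k_n (V_GS − V_TN)² = (V_DD − V_GS)/R.
Let x = V_GS − 0.6. Then 79.9 x² + x − 14.1 = 0, giving x = 0.414 V (positive root), so V_GS = 1.01 V.
I_D = (V_DD − V_GS)/R = (14.7 − 1.01) / 54.9 = 0.249 mA.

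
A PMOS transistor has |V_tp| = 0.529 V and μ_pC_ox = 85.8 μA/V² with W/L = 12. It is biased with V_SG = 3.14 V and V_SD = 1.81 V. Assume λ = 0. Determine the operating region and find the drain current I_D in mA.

Triode; I_D = 3.18 mA

k_p = μ_pC_ox · (W/L) = 1.03 mA/V².
V_ov = V_SG − |V_tp| = 3.14 − 0.529 = 2.61 V.
Since V_SD = 1.81 V < V_ov = 2.61 V, the device is in the triode region.
I_D = k_p [V_ov · V_SD − ½ V_SD²] = 1.03 × [2.61 × 1.81 − 0.5 × 1.81²] = 3.18 mA.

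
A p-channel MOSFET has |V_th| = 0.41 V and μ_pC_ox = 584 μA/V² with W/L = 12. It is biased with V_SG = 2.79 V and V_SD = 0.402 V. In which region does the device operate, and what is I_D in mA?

k_p = μ_pC_ox · (W/L) = 7.008 mA/V².
V_ov = V_SG − |V_th| = 2.79 − 0.41 = 2.38 V.
Since V_SD = 0.402 V < V_ov = 2.38 V, the device is in the triode region.
I_D = k_p [V_ov · V_SD − ½ V_SD²] = 7.008 × [2.38 × 0.402 − 0.5 × 0.402²] = 6.14 mA.

Triode; I_D = 6.14 mA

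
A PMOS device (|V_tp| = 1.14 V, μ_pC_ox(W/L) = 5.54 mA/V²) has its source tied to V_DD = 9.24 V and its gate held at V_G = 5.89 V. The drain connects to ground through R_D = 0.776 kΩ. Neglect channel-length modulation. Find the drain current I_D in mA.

I_D = 10.4 mA

V_SG = V_DD − V_G = 9.24 − 5.89 = 3.35 V, so V_ov = 3.35 − 1.14 = 2.21 V.
Assume saturation: I_D = ½ k_p V_ov² = 0.5 × 5.54 × 2.21² = 13.5 mA, giving V_SD = V_DD − I_D R_D = 9.24 − 13.5 × 0.776 = -1.26 V.
But -1.26 V < V_ov = 2.21 V, so the device is actually in triode.
In triode I_D = k_p[V_ov V_SD − ½ V_SD²] and I_D = (V_DD − V_SD)/R_D. Equating: 2.15 V_SD² − 10.5 V_SD + 9.24 = 0, giving V_SD = 1.15 V (the root below V_ov).
I_D = (9.24 − 1.15) / 0.776 = 10.4 mA.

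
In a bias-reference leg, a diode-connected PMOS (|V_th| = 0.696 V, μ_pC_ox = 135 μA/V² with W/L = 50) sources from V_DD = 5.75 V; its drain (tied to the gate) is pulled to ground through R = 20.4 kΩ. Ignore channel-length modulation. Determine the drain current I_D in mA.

With gate tied to drain, V_SG = V_SD ≥ V_SG − |V_th|, so the device is in saturation.
k_p = μ_pC_ox · (W/L) = 6.75 mA/V².
KCL at the drain: ½ k_p (V_SG − |V_th|)² = (V_DD − V_SG)/R.
Let x = V_SG − 0.696. Then 68.8 x² + x − 5.054 = 0, giving x = 0.264 V (positive root), so V_SG = 0.96 V.
I_D = (V_DD − V_SG)/R = (5.75 − 0.96) / 20.4 = 0.235 mA.

I_D = 0.235 mA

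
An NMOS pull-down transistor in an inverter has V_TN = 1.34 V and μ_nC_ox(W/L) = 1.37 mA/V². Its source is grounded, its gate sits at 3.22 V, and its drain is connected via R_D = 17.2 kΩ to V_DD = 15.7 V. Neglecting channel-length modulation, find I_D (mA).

I_D = 0.890 mA

V_GS = V_G = 3.22 V, so V_ov = 3.22 − 1.34 = 1.88 V.
Assume saturation: I_D = ½ k_n V_ov² = 0.5 × 1.37 × 1.88² = 2.42 mA, giving V_DS = V_DD − I_D R_D = 15.7 − 2.42 × 17.2 = -25.9 V.
But -25.9 V < V_ov = 1.88 V, so the device is actually in triode.
In triode I_D = k_n[V_ov V_DS − ½ V_DS²] and I_D = (V_DD − V_DS)/R_D. Equating: 11.8 V_DS² − 45.3 V_DS + 15.7 = 0, giving V_DS = 0.385 V (the root below V_ov).
I_D = (15.7 − 0.385) / 17.2 = 0.89 mA.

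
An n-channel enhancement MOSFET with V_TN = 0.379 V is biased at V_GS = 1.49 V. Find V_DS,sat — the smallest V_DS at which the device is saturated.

V_DS,sat = 1.11 V

The boundary between triode and saturation is V_DS = V_GS − V_TN = V_ov.
V_ov = 1.49 − 0.379 = 1.11 V.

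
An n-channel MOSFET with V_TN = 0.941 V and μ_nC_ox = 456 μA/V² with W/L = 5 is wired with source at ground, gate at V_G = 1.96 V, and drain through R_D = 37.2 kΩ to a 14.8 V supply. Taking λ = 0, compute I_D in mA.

V_GS = V_G = 1.96 V, so V_ov = 1.96 − 0.941 = 1.02 V.
k_n = μ_nC_ox · (W/L) = 2.28 mA/V².
Assume saturation: I_D = ½ k_n V_ov² = 0.5 × 2.28 × 1.02² = 1.18 mA, giving V_DS = V_DD − I_D R_D = 14.8 − 1.18 × 37.2 = -29.2 V.
But -29.2 V < V_ov = 1.02 V, so the device is actually in triode.
In triode I_D = k_n[V_ov V_DS − ½ V_DS²] and I_D = (V_DD − V_DS)/R_D. Equating: 42.4 V_DS² − 87.43 V_DS + 14.8 = 0, giving V_DS = 0.186 V (the root below V_ov).
I_D = (14.8 − 0.186) / 37.2 = 0.393 mA.

I_D = 0.393 mA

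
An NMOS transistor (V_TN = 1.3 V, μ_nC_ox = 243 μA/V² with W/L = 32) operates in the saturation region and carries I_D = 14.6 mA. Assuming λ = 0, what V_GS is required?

k_n = μ_nC_ox · (W/L) = 7.776 mA/V².
In saturation I_D = ½ k_n (V_GS − V_TN)², so V_GS − V_TN = √(2 I_D / k_n) = √(2 × 14.6 / 7.776) = 1.94 V.
V_GS = 1.3 + 1.94 = 3.24 V.

V_GS = 3.24 V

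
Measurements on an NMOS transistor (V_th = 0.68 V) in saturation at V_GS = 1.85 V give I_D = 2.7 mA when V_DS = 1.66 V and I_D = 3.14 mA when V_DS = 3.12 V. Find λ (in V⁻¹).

With V_GS fixed, I_D ∝ (1 + λ V_DS) in saturation, so I_D2/I_D1 = (1 + λ V_DS2)/(1 + λ V_DS1).
3.14/2.7 = 1.163 = (1 + 3.12 λ)/(1 + 1.66 λ).
Solving: λ (I_D1 V_DS2 − I_D2 V_DS1) = I_D2 − I_D1, so λ = (3.14 − 2.7) / (2.7 × 3.12 − 3.14 × 1.66) = 0.44 / 3.21 = 0.137 V⁻¹.

λ = 0.137 V⁻¹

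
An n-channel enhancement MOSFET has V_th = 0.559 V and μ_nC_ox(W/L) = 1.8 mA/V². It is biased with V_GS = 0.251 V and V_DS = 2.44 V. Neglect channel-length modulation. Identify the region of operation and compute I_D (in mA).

V_GS = 0.251 V < V_th = 0.559 V, so the transistor is in cutoff.

Cutoff; I_D = 0 mA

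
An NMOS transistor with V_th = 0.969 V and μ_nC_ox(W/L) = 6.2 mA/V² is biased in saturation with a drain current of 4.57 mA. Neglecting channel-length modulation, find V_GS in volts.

V_GS = 2.18 V

In saturation I_D = ½ k_n (V_GS − V_th)², so V_GS − V_th = √(2 I_D / k_n) = √(2 × 4.57 / 6.2) = 1.21 V.
V_GS = 0.969 + 1.21 = 2.18 V.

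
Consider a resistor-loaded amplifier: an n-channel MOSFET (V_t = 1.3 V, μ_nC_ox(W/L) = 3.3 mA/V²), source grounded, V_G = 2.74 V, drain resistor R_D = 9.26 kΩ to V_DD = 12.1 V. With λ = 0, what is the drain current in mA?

I_D = 1.27 mA

V_GS = V_G = 2.74 V, so V_ov = 2.74 − 1.3 = 1.44 V.
Assume saturation: I_D = ½ k_n V_ov² = 0.5 × 3.3 × 1.44² = 3.42 mA, giving V_DS = V_DD − I_D R_D = 12.1 − 3.42 × 9.26 = -19.6 V.
But -19.6 V < V_ov = 1.44 V, so the device is actually in triode.
In triode I_D = k_n[V_ov V_DS − ½ V_DS²] and I_D = (V_DD − V_DS)/R_D. Equating: 15.3 V_DS² − 45 V_DS + 12.1 = 0, giving V_DS = 0.299 V (the root below V_ov).
I_D = (12.1 − 0.299) / 9.26 = 1.27 mA.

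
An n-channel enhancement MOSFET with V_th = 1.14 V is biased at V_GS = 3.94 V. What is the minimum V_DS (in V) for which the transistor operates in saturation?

The boundary between triode and saturation is V_DS = V_GS − V_th = V_ov.
V_ov = 3.94 − 1.14 = 2.8 V.

V_DS,sat = 2.80 V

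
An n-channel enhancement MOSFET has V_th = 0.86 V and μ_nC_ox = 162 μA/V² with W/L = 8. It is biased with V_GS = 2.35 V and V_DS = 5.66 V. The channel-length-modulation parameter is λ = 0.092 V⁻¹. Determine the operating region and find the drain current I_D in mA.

Saturation; I_D = 2.19 mA

k_n = μ_nC_ox · (W/L) = 1.296 mA/V².
V_ov = V_GS − V_th = 2.35 − 0.86 = 1.49 V.
Since V_DS = 5.66 V ≥ V_ov = 1.49 V, the device is in saturation.
I_D = ½ k_n V_ov² (1 + λ V_DS) = 0.5 × 1.296 × 1.49² × (1 + 0.092 × 5.66) = 2.19 mA.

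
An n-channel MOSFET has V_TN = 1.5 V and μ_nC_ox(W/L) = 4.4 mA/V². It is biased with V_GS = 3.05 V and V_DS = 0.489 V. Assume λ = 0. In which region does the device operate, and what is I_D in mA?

V_ov = V_GS − V_TN = 3.05 − 1.5 = 1.55 V.
Since V_DS = 0.489 V < V_ov = 1.55 V, the device is in the triode region.
I_D = k_n [V_ov · V_DS − ½ V_DS²] = 4.4 × [1.55 × 0.489 − 0.5 × 0.489²] = 2.81 mA.

Triode; I_D = 2.81 mA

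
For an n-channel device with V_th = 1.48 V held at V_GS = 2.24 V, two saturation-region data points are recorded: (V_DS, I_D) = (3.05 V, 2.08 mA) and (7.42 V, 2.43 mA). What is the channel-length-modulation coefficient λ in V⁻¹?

With V_GS fixed, I_D ∝ (1 + λ V_DS) in saturation, so I_D2/I_D1 = (1 + λ V_DS2)/(1 + λ V_DS1).
2.43/2.08 = 1.168 = (1 + 7.42 λ)/(1 + 3.05 λ).
Solving: λ (I_D1 V_DS2 − I_D2 V_DS1) = I_D2 − I_D1, so λ = (2.43 − 2.08) / (2.08 × 7.42 − 2.43 × 3.05) = 0.35 / 8.02 = 0.0436 V⁻¹.

λ = 0.0436 V⁻¹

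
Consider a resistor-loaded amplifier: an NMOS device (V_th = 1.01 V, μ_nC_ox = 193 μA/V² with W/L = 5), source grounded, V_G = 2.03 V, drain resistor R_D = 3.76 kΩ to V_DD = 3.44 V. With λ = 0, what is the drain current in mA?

I_D = 0.502 mA

V_GS = V_G = 2.03 V, so V_ov = 2.03 − 1.01 = 1.02 V.
k_n = μ_nC_ox · (W/L) = 0.965 mA/V².
Assume saturation: I_D = ½ k_n V_ov² = 0.5 × 0.965 × 1.02² = 0.502 mA, giving V_DS = V_DD − I_D R_D = 3.44 − 0.502 × 3.76 = 1.55 V.
V_DS = 1.55 V ≥ V_ov = 1.02 V, confirming saturation.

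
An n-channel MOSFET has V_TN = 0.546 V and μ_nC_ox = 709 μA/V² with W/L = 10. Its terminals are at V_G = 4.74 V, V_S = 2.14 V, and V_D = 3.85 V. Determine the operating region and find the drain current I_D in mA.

V_GS = V_G − V_S = 4.74 − 2.14 = 2.6 V; V_DS = V_D − V_S = 3.85 − 2.14 = 1.71 V.
k_n = μ_nC_ox · (W/L) = 7.09 mA/V².
V_ov = V_GS − V_TN = 2.6 − 0.546 = 2.05 V.
Since V_DS = 1.71 V < V_ov = 2.05 V, the device is in the triode region.
I_D = k_n [V_ov · V_DS − ½ V_DS²] = 7.09 × [2.05 × 1.71 − 0.5 × 1.71²] = 14.5 mA.

Triode; I_D = 14.5 mA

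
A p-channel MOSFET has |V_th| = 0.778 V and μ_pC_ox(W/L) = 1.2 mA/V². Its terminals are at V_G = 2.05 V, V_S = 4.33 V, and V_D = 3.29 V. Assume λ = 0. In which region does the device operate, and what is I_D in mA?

Triode; I_D = 1.23 mA

V_SG = V_S − V_G = 4.33 − 2.05 = 2.28 V; V_SD = V_S − V_D = 4.33 − 3.29 = 1.04 V.
V_ov = V_SG − |V_th| = 2.28 − 0.778 = 1.5 V.
Since V_SD = 1.04 V < V_ov = 1.5 V, the device is in the triode region.
I_D = k_p [V_ov · V_SD − ½ V_SD²] = 1.2 × [1.5 × 1.04 − 0.5 × 1.04²] = 1.23 mA.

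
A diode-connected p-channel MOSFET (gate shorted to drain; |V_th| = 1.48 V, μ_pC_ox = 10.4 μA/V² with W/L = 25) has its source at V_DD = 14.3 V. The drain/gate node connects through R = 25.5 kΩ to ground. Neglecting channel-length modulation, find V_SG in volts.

V_SG = 3.30 V

With gate tied to drain, V_SG = V_SD ≥ V_SG − |V_th|, so the device is in saturation.
k_p = μ_pC_ox · (W/L) = 0.26 mA/V².
KCL at the drain: ½ k_p (V_SG − |V_th|)² = (V_DD − V_SG)/R.
Let x = V_SG − 1.48. Then 3.31 x² + x − 12.82 = 0, giving x = 1.82 V (positive root), so V_SG = 3.3 V.
I_D = (V_DD − V_SG)/R = (14.3 − 3.3) / 25.5 = 0.431 mA.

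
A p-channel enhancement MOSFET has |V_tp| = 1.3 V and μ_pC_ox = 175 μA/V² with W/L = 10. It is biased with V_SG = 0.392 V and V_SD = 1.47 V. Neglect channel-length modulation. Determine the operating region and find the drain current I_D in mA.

V_SG = 0.392 V < |V_tp| = 1.3 V, so the transistor is in cutoff.

Cutoff; I_D = 0 mA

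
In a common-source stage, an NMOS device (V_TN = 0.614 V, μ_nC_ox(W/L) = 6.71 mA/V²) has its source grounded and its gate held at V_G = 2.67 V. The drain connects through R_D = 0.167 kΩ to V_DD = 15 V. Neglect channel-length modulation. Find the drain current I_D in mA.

I_D = 14.2 mA

V_GS = V_G = 2.67 V, so V_ov = 2.67 − 0.614 = 2.06 V.
Assume saturation: I_D = ½ k_n V_ov² = 0.5 × 6.71 × 2.06² = 14.2 mA, giving V_DS = V_DD − I_D R_D = 15 − 14.2 × 0.167 = 12.6 V.
V_DS = 12.6 V ≥ V_ov = 2.06 V, confirming saturation.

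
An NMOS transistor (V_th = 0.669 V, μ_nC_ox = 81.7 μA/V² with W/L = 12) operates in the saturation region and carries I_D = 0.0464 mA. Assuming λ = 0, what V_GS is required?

V_GS = 0.977 V

k_n = μ_nC_ox · (W/L) = 0.9804 mA/V².
In saturation I_D = ½ k_n (V_GS − V_th)², so V_GS − V_th = √(2 I_D / k_n) = √(2 × 0.0464 / 0.9804) = 0.308 V.
V_GS = 0.669 + 0.308 = 0.977 V.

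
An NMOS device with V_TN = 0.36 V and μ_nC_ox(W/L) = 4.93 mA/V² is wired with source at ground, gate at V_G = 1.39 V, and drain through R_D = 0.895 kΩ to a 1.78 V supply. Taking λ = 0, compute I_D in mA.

I_D = 1.57 mA

V_GS = V_G = 1.39 V, so V_ov = 1.39 − 0.36 = 1.03 V.
Assume saturation: I_D = ½ k_n V_ov² = 0.5 × 4.93 × 1.03² = 2.62 mA, giving V_DS = V_DD − I_D R_D = 1.78 − 2.62 × 0.895 = -0.561 V.
But -0.561 V < V_ov = 1.03 V, so the device is actually in triode.
In triode I_D = k_n[V_ov V_DS − ½ V_DS²] and I_D = (V_DD − V_DS)/R_D. Equating: 2.21 V_DS² − 5.545 V_DS + 1.78 = 0, giving V_DS = 0.378 V (the root below V_ov).
I_D = (1.78 − 0.378) / 0.895 = 1.57 mA.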